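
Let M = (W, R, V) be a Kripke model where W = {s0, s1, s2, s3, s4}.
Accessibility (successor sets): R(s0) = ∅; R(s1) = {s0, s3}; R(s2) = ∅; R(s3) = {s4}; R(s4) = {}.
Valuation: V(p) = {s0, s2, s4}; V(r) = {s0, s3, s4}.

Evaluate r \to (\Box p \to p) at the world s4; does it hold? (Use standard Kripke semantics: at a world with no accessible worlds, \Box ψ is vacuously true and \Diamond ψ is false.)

Yes

At s4: r is true, \Box p \to p is true, so r \to (\Box p \to p) is true.
  At s4: \Box p is true, p is true, so \Box p \to p is true.
    At s4: no accessible worlds, so \Box p holds vacuously.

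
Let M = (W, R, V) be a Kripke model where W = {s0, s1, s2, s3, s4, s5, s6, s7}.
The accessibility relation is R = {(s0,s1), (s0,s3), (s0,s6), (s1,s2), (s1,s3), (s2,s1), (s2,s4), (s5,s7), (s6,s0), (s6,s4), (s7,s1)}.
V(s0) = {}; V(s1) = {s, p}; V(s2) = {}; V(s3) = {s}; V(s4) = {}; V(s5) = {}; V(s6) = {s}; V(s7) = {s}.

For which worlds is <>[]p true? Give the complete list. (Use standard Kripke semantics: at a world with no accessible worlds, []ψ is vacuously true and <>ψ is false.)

s0, s1, s2, s5, s6

Let φ = <>[]p. Evaluate φ at each world:
  s0 (successors {s1, s3, s6}): φ is true.
  s1 (successors {s2, s3}): φ is true.
  s2 (successors {s1, s4}): φ is true.
  s3 (successors ∅): φ is false.
  s4 (successors ∅): φ is false.
  s5 (successors {s7}): φ is true.
  s6 (successors {s0, s4}): φ is true.
  s7 (successors {s1}): φ is false.
For instance, at s0:
  At s0: <>[]p requires []p at some successor in {s1, s3, s6}.
    []p holds at s3, so <>[]p is true at s0.
      At s3: no accessible worlds, so []p holds vacuously.
Satisfying worlds: {s0, s1, s2, s5, s6}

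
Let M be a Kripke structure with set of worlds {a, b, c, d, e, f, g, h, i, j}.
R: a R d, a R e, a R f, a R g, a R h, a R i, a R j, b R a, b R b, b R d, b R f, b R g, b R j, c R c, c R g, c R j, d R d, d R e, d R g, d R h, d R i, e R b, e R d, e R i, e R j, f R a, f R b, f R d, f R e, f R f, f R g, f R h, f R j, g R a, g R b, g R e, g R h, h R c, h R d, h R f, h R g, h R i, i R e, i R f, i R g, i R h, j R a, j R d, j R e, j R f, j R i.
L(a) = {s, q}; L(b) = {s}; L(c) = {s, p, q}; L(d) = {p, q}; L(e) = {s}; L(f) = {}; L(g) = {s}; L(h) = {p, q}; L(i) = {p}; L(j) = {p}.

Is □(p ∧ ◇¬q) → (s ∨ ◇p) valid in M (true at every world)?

Let φ = □(p ∧ ◇¬q) → (s ∨ ◇p). Evaluate φ at each world:
  a (successors {d, e, f, g, h, i, j}): φ is true.
  b (successors {a, b, d, f, g, j}): φ is true.
  c (successors {c, g, j}): φ is true.
  d (successors {d, e, g, h, i}): φ is true.
  e (successors {b, d, i, j}): φ is true.
  f (successors {a, b, d, e, f, g, h, j}): φ is true.
  g (successors {a, b, e, h}): φ is true.
  h (successors {c, d, f, g, i}): φ is true.
  i (successors {e, f, g, h}): φ is true.
  j (successors {a, d, e, f, i}): φ is true.
For instance, at e:
  At e: □(p ∧ ◇¬q) is false, s ∨ ◇p is true, so □(p ∧ ◇¬q) → (s ∨ ◇p) is true.
    At e: □(p ∧ ◇¬q) requires p ∧ ◇¬q at every successor {b, d, i, j}.
      p ∧ ◇¬q fails at b, so □(p ∧ ◇¬q) is false at e.
    At e: s is true, ◇p is true, so s ∨ ◇p is true.
      At e: ◇p requires p at some successor in {b, d, i, j}.
        p holds at d, so ◇p is true at e.

Yes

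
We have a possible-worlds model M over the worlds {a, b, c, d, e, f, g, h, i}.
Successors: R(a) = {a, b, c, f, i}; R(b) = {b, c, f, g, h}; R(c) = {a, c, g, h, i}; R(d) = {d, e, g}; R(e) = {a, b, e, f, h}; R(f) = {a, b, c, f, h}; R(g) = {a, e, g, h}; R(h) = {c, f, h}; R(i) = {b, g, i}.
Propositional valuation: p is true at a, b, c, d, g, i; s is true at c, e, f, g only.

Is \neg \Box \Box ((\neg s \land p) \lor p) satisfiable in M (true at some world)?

Yes

Let φ = \neg \Box \Box ((\neg s \land p) \lor p). Evaluate φ at each world:
  a (successors {a, b, c, f, i}): φ is true.
  b (successors {b, c, f, g, h}): φ is true.
  c (successors {a, c, g, h, i}): φ is true.
  d (successors {d, e, g}): φ is true.
  e (successors {a, b, e, f, h}): φ is true.
  f (successors {a, b, c, f, h}): φ is true.
  g (successors {a, e, g, h}): φ is true.
  h (successors {c, f, h}): φ is true.
  i (successors {b, g, i}): φ is true.
Detail at a (witness):
  At a: \Box \Box ((\neg s \land p) \lor p) is false, so \neg \Box \Box ((\neg s \land p) \lor p) is true.
    At a: \Box \Box ((\neg s \land p) \lor p) requires \Box ((\neg s \land p) \lor p) at every successor {a, b, c, f, i}.
      \Box ((\neg s \land p) \lor p) fails at a, so \Box \Box ((\neg s \land p) \lor p) is false at a.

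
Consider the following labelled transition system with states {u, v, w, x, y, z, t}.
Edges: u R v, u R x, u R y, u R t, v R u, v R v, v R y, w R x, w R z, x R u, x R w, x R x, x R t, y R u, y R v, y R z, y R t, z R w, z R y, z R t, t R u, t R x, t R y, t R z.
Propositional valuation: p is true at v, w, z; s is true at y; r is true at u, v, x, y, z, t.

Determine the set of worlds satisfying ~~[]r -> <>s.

Recall that []ψ holds at a world iff ψ holds at every accessible world, and <>ψ holds iff ψ holds at some accessible world.
Let φ = ~~[]r -> <>s. Evaluate φ at each world:
  u (successors {v, x, y, t}): φ is true.
  v (successors {u, v, y}): φ is true.
  w (successors {x, z}): φ is false.
  x (successors {u, w, x, t}): φ is true.
  y (successors {u, v, z, t}): φ is false.
  z (successors {w, y, t}): φ is true.
  t (successors {u, x, y, z}): φ is true.
For instance, at w:
  At w: ~~[]r is true, <>s is false, so ~~[]r -> <>s is false.
    At w: ~[]r is false, so ~~[]r is true.
      At w: []r is true, so ~[]r is false.
    At w: <>s requires s at some successor in {x, z}.
      At x: s is false.
      At z: s is false.
    So <>s is false at w.
Satisfying worlds: {u, v, x, z, t}

u, v, x, z, t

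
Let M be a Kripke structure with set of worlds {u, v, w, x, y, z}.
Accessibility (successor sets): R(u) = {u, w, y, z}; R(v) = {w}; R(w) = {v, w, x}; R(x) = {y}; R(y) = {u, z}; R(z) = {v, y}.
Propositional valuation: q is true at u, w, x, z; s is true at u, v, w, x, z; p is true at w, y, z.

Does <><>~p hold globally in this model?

Let φ = <><>~p. Evaluate φ at each world:
  u (successors {u, w, y, z}): φ is true.
  v (successors {w}): φ is true.
  w (successors {v, w, x}): φ is true.
  x (successors {y}): φ is true.
  y (successors {u, z}): φ is true.
  z (successors {v, y}): φ is true.
For instance, at z:
  At z: <><>~p requires <>~p at some successor in {v, y}.
    <>~p holds at y, so <><>~p is true at z.
      At y: <>~p requires ~p at some successor in {u, z}.
        ~p holds at u, so <>~p is true at y.

Yes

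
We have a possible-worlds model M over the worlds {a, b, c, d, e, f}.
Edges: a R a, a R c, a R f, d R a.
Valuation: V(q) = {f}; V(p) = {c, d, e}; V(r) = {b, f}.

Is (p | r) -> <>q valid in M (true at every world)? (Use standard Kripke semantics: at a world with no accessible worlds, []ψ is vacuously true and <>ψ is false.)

No

Let φ = (p | r) -> <>q. Evaluate φ at each world:
  a (successors {a, c, f}): φ is true.
  b (successors ∅): φ is false.
  c (successors ∅): φ is false.
  d (successors {a}): φ is false.
  e (successors ∅): φ is false.
  f (successors ∅): φ is false.
Detail at b (counterexample):
  At b: p | r is true, <>q is false, so (p | r) -> <>q is false.
    At b: no accessible worlds, so <>q is false.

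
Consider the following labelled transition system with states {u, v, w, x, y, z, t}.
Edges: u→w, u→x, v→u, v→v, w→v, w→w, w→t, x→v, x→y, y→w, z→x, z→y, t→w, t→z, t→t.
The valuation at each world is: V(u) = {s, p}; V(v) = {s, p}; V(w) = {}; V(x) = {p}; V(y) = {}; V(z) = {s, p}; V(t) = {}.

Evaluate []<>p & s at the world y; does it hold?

Recall that []ψ holds at a world iff ψ holds at every accessible world, and <>ψ holds iff ψ holds at some accessible world.
At y: []<>p is true, s is false, so []<>p & s is false.
  At y: []<>p requires <>p at every successor {w}.
      At w: <>p requires p at some successor in {v, w, t}.
        p holds at v, so <>p is true at w.
  So []<>p is true at y.

No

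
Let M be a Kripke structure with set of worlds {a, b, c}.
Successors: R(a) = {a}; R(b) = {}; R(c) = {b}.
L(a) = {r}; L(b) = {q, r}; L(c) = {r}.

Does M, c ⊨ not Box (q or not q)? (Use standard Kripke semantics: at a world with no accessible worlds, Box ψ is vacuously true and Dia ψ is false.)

No

At c: Box (q or not q) is true, so not Box (q or not q) is false.
  At c: Box (q or not q) requires q or not q at every successor {b}.
    At b: q or not q is true.
  So Box (q or not q) is true at c.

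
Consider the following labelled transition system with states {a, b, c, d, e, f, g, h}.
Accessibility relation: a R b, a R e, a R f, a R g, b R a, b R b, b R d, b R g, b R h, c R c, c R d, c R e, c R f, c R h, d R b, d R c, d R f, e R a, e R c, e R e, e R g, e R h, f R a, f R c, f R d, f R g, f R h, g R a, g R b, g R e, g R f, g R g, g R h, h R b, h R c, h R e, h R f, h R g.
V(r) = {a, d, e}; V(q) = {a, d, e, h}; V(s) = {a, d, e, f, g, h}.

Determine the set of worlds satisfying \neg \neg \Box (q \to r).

a, d, h

Let φ = \neg \neg \Box (q \to r). Evaluate φ at each world:
  a (successors {b, e, f, g}): φ is true.
  b (successors {a, b, d, g, h}): φ is false.
  c (successors {c, d, e, f, h}): φ is false.
  d (successors {b, c, f}): φ is true.
  e (successors {a, c, e, g, h}): φ is false.
  f (successors {a, c, d, g, h}): φ is false.
  g (successors {a, b, e, f, g, h}): φ is false.
  h (successors {b, c, e, f, g}): φ is true.
For instance, at d:
  At d: \neg \Box (q \to r) is false, so \neg \neg \Box (q \to r) is true.
    At d: \Box (q \to r) is true, so \neg \Box (q \to r) is false.
      At d: \Box (q \to r) requires q \to r at every successor {b, c, f}.
        At b: q \to r is true.
        At c: q \to r is true.
        At f: q \to r is true.
      So \Box (q \to r) is true at d.
Satisfying worlds: {a, d, h}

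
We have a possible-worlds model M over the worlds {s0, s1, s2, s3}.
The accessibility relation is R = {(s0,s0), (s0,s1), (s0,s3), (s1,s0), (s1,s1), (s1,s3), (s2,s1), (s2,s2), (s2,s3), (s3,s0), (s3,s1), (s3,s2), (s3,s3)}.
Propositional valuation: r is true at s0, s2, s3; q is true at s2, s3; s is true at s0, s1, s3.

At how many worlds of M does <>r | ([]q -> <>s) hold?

4

Let φ = <>r | ([]q -> <>s). Evaluate φ at each world:
  s0 (successors {s0, s1, s3}): φ is true.
  s1 (successors {s0, s1, s3}): φ is true.
  s2 (successors {s1, s2, s3}): φ is true.
  s3 (successors {s0, s1, s2, s3}): φ is true.
For instance, at s1:
  At s1: <>r is true, []q -> <>s is true, so <>r | ([]q -> <>s) is true.
    At s1: <>r requires r at some successor in {s0, s1, s3}.
      r holds at s0, so <>r is true at s1.
    At s1: []q is false, <>s is true, so []q -> <>s is true.
      At s1: []q requires q at every successor {s0, s1, s3}.
        q fails at s0, so []q is false at s1.
      At s1: <>s requires s at some successor in {s0, s1, s3}.
        s holds at s0, so <>s is true at s1.
Satisfying worlds: {s0, s1, s2, s3}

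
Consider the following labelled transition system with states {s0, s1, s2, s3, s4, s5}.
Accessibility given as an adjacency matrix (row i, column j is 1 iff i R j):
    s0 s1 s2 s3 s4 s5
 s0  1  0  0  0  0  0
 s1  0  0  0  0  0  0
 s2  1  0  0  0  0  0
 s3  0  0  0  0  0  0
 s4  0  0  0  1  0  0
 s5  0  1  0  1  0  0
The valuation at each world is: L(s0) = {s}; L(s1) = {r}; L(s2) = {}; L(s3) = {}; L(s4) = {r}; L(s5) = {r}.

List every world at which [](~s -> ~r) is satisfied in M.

s0, s1, s2, s3, s4

Let φ = [](~s -> ~r). Evaluate φ at each world:
  s0 (successors {s0}): φ is true.
  s1 (successors ∅): φ is true.
  s2 (successors {s0}): φ is true.
  s3 (successors ∅): φ is true.
  s4 (successors {s3}): φ is true.
  s5 (successors {s1, s3}): φ is false.
For instance, at s5:
  At s5: [](~s -> ~r) requires ~s -> ~r at every successor {s1, s3}.
    ~s -> ~r fails at s1, so [](~s -> ~r) is false at s5.
Satisfying worlds: {s0, s1, s2, s3, s4}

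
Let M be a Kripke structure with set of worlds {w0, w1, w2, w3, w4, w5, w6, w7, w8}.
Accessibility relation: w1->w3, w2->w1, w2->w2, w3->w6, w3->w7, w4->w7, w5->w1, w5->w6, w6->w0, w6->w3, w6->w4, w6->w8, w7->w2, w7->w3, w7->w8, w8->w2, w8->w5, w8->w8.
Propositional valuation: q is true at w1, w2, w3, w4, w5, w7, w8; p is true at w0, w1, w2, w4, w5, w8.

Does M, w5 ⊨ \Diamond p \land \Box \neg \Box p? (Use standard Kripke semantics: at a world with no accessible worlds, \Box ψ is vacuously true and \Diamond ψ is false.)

Yes

Recall that \Box ψ holds at a world iff ψ holds at every accessible world, and \Diamond ψ holds iff ψ holds at some accessible world.
At w5: \Diamond p is true, \Box \neg \Box p is true, so \Diamond p \land \Box \neg \Box p is true.
  At w5: \Diamond p requires p at some successor in {w1, w6}.
    p holds at w1, so \Diamond p is true at w5.
  At w5: \Box \neg \Box p requires \neg \Box p at every successor {w1, w6}.
      At w1: \Box p is false, so \neg \Box p is true.
      At w6: \Box p is false, so \neg \Box p is true.
  So \Box \neg \Box p is true at w5.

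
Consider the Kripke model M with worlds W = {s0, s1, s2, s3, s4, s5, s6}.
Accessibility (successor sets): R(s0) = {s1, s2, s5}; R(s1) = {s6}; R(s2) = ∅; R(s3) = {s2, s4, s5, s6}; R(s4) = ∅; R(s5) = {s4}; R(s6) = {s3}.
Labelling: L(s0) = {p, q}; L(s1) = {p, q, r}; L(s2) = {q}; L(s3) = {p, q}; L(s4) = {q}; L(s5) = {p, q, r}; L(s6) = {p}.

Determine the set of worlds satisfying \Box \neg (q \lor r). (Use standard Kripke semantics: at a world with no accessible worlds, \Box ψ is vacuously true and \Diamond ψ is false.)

Recall that \Box ψ holds at a world iff ψ holds at every accessible world, and \Diamond ψ holds iff ψ holds at some accessible world.
Let φ = \Box \neg (q \lor r). Evaluate φ at each world:
  s0 (successors {s1, s2, s5}): φ is false.
  s1 (successors {s6}): φ is true.
  s2 (successors ∅): φ is true.
  s3 (successors {s2, s4, s5, s6}): φ is false.
  s4 (successors ∅): φ is true.
  s5 (successors {s4}): φ is false.
  s6 (successors {s3}): φ is false.
For instance, at s3:
  At s3: \Box \neg (q \lor r) requires \neg (q \lor r) at every successor {s2, s4, s5, s6}.
    \neg (q \lor r) fails at s2, so \Box \neg (q \lor r) is false at s3.
Satisfying worlds: {s1, s2, s4}

s1, s2, s4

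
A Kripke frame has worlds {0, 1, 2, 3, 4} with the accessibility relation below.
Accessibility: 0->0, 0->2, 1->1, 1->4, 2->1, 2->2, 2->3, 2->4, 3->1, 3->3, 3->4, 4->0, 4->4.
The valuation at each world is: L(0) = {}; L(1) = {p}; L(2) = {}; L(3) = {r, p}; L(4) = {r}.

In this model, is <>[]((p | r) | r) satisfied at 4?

At 4: <>[]((p | r) | r) requires []((p | r) | r) at some successor in {0, 4}.
  At 0: []((p | r) | r) is false.
  At 4: []((p | r) | r) is false.
So <>[]((p | r) | r) is false at 4.

No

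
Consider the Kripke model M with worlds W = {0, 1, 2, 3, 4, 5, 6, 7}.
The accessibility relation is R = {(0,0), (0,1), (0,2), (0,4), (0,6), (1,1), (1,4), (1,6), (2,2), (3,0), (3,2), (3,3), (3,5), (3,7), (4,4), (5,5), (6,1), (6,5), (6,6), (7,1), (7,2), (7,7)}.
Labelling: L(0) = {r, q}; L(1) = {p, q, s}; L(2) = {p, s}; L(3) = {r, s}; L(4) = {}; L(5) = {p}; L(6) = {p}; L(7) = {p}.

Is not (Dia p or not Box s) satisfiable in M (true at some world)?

No

Let φ = not (Dia p or not Box s). Evaluate φ at each world:
  0 (successors {0, 1, 2, 4, 6}): φ is false.
  1 (successors {1, 4, 6}): φ is false.
  2 (successors {2}): φ is false.
  3 (successors {0, 2, 3, 5, 7}): φ is false.
  4 (successors {4}): φ is false.
  5 (successors {5}): φ is false.
  6 (successors {1, 5, 6}): φ is false.
  7 (successors {1, 2, 7}): φ is false.
For instance, at 7:
  At 7: Dia p or not Box s is true, so not (Dia p or not Box s) is false.
    At 7: Dia p is true, not Box s is true, so Dia p or not Box s is true.
      At 7: Dia p requires p at some successor in {1, 2, 7}.
        p holds at 1, so Dia p is true at 7.
      At 7: Box s is false, so not Box s is true.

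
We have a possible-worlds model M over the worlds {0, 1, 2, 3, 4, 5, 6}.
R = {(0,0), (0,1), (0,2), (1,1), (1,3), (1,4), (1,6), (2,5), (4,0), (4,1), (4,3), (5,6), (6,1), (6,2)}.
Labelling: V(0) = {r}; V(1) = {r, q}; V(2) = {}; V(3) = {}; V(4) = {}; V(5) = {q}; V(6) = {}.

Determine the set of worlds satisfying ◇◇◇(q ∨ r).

0, 1, 2, 4, 5, 6

Let φ = ◇◇◇(q ∨ r). Evaluate φ at each world:
  0 (successors {0, 1, 2}): φ is true.
  1 (successors {1, 3, 4, 6}): φ is true.
  2 (successors {5}): φ is true.
  3 (successors ∅): φ is false.
  4 (successors {0, 1, 3}): φ is true.
  5 (successors {6}): φ is true.
  6 (successors {1, 2}): φ is true.
For instance, at 5:
  At 5: ◇◇◇(q ∨ r) requires ◇◇(q ∨ r) at some successor in {6}.
    ◇◇(q ∨ r) holds at 6, so ◇◇◇(q ∨ r) is true at 5.
      At 6: ◇◇(q ∨ r) requires ◇(q ∨ r) at some successor in {1, 2}.
        ◇(q ∨ r) holds at 1, so ◇◇(q ∨ r) is true at 6.
Satisfying worlds: {0, 1, 2, 4, 5, 6}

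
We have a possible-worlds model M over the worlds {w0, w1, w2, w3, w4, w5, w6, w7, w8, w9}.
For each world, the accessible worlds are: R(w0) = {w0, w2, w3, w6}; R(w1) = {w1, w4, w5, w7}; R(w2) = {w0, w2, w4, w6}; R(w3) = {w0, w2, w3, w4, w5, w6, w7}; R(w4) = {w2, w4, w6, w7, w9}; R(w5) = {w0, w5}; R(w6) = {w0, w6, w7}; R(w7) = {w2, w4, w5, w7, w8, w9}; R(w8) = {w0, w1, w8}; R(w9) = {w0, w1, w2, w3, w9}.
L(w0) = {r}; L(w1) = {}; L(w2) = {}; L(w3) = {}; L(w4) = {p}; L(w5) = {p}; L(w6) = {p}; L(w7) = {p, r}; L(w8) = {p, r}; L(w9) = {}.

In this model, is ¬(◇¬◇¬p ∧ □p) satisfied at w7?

Recall that □ψ holds at a world iff ψ holds at every accessible world, and ◇ψ holds iff ψ holds at some accessible world.
At w7: ◇¬◇¬p ∧ □p is false, so ¬(◇¬◇¬p ∧ □p) is true.
  At w7: ◇¬◇¬p is false, □p is false, so ◇¬◇¬p ∧ □p is false.
    At w7: ◇¬◇¬p requires ¬◇¬p at some successor in {w2, w4, w5, w7, w8, w9}.
      At w2: ¬◇¬p is false.
      At w4: ¬◇¬p is false.
      At w5: ¬◇¬p is false.
      At w7: ¬◇¬p is false.
      At w8: ¬◇¬p is false.
      At w9: ¬◇¬p is false.
    So ◇¬◇¬p is false at w7.
    At w7: □p requires p at every successor {w2, w4, w5, w7, w8, w9}.
      p fails at w2, so □p is false at w7.

Yes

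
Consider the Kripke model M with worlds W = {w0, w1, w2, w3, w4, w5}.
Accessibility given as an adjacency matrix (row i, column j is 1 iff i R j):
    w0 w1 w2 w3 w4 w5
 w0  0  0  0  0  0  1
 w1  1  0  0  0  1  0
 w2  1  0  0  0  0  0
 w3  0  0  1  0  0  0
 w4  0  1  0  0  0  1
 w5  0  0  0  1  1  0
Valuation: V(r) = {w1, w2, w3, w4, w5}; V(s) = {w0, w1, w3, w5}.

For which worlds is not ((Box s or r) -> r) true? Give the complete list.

Let φ = not ((Box s or r) -> r). Evaluate φ at each world:
  w0 (successors {w5}): φ is true.
  w1 (successors {w0, w4}): φ is false.
  w2 (successors {w0}): φ is false.
  w3 (successors {w2}): φ is false.
  w4 (successors {w1, w5}): φ is false.
  w5 (successors {w3, w4}): φ is false.
For instance, at w2:
  At w2: (Box s or r) -> r is true, so not ((Box s or r) -> r) is false.
    At w2: Box s or r is true, r is true, so (Box s or r) -> r is true.
      At w2: Box s is true, r is true, so Box s or r is true.
Satisfying worlds: {w0}

w0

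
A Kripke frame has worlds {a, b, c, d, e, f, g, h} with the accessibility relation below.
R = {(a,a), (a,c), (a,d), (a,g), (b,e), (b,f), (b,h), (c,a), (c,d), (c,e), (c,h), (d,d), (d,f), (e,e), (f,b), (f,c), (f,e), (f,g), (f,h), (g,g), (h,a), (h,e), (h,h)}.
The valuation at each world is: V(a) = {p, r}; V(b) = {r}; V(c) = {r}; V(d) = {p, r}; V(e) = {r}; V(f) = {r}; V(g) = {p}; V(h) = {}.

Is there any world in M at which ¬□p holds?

Yes

Let φ = ¬□p. Evaluate φ at each world:
  a (successors {a, c, d, g}): φ is true.
  b (successors {e, f, h}): φ is true.
  c (successors {a, d, e, h}): φ is true.
  d (successors {d, f}): φ is true.
  e (successors {e}): φ is true.
  f (successors {b, c, e, g, h}): φ is true.
  g (successors {g}): φ is false.
  h (successors {a, e, h}): φ is true.
Detail at a (witness):
  At a: □p is false, so ¬□p is true.
    At a: □p requires p at every successor {a, c, d, g}.
      p fails at c, so □p is false at a.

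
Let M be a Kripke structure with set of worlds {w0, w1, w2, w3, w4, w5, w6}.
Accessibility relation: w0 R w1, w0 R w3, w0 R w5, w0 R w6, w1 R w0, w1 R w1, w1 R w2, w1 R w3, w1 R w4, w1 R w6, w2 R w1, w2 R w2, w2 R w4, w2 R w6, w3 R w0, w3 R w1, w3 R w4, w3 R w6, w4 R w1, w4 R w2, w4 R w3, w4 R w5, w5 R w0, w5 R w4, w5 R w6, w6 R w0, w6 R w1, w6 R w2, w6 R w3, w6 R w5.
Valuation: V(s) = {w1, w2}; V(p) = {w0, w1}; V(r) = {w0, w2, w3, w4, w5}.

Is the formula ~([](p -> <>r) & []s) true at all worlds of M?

Yes

Let φ = ~([](p -> <>r) & []s). Evaluate φ at each world:
  w0 (successors {w1, w3, w5, w6}): φ is true.
  w1 (successors {w0, w1, w2, w3, w4, w6}): φ is true.
  w2 (successors {w1, w2, w4, w6}): φ is true.
  w3 (successors {w0, w1, w4, w6}): φ is true.
  w4 (successors {w1, w2, w3, w5}): φ is true.
  w5 (successors {w0, w4, w6}): φ is true.
  w6 (successors {w0, w1, w2, w3, w5}): φ is true.
For instance, at w4:
  At w4: [](p -> <>r) & []s is false, so ~([](p -> <>r) & []s) is true.
    At w4: [](p -> <>r) is true, []s is false, so [](p -> <>r) & []s is false.
      At w4: [](p -> <>r) requires p -> <>r at every successor {w1, w2, w3, w5}.
        At w1: p -> <>r is true.
        At w2: p -> <>r is true.
        At w3: p -> <>r is true.
        At w5: p -> <>r is true.
      So [](p -> <>r) is true at w4.
      At w4: []s requires s at every successor {w1, w2, w3, w5}.
        s fails at w3, so []s is false at w4.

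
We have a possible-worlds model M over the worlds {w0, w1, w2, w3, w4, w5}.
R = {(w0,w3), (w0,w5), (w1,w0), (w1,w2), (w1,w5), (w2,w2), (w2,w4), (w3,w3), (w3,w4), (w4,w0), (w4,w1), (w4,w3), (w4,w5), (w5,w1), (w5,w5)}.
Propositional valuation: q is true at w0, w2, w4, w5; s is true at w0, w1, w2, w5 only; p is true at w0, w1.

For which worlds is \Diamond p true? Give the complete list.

w1, w4, w5

Recall that \Diamond ψ holds at a world iff ψ holds at some accessible world.
Let φ = \Diamond p. Evaluate φ at each world:
  w0 (successors {w3, w5}): φ is false.
  w1 (successors {w0, w2, w5}): φ is true.
  w2 (successors {w2, w4}): φ is false.
  w3 (successors {w3, w4}): φ is false.
  w4 (successors {w0, w1, w3, w5}): φ is true.
  w5 (successors {w1, w5}): φ is true.
For instance, at w4:
  At w4: \Diamond p requires p at some successor in {w0, w1, w3, w5}.
    p holds at w0, so \Diamond p is true at w4.
Satisfying worlds: {w1, w4, w5}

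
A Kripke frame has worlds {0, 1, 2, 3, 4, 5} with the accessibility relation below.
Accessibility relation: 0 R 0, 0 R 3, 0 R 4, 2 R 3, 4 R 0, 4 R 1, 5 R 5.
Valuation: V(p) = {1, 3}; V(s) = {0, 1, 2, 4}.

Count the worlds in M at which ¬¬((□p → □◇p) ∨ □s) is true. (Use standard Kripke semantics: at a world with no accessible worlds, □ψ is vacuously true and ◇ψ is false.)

5

Let φ = ¬¬((□p → □◇p) ∨ □s). Evaluate φ at each world:
  0 (successors {0, 3, 4}): φ is true.
  1 (successors ∅): φ is true.
  2 (successors {3}): φ is false.
  3 (successors ∅): φ is true.
  4 (successors {0, 1}): φ is true.
  5 (successors {5}): φ is true.
For instance, at 4:
  At 4: ¬((□p → □◇p) ∨ □s) is false, so ¬¬((□p → □◇p) ∨ □s) is true.
    At 4: (□p → □◇p) ∨ □s is true, so ¬((□p → □◇p) ∨ □s) is false.
      At 4: □p → □◇p is true, □s is true, so (□p → □◇p) ∨ □s is true.
Satisfying worlds: {0, 1, 3, 4, 5}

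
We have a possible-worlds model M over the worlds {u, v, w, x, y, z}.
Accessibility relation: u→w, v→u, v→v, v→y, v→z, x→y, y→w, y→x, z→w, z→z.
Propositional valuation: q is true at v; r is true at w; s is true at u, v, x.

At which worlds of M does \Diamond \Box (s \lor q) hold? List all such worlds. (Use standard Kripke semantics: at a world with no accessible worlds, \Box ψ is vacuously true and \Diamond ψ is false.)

u, y, z

Let φ = \Diamond \Box (s \lor q). Evaluate φ at each world:
  u (successors {w}): φ is true.
  v (successors {u, v, y, z}): φ is false.
  w (successors ∅): φ is false.
  x (successors {y}): φ is false.
  y (successors {w, x}): φ is true.
  z (successors {w, z}): φ is true.
For instance, at u:
  At u: \Diamond \Box (s \lor q) requires \Box (s \lor q) at some successor in {w}.
    \Box (s \lor q) holds at w, so \Diamond \Box (s \lor q) is true at u.
      At w: no accessible worlds, so \Box (s \lor q) holds vacuously.
Satisfying worlds: {u, y, z}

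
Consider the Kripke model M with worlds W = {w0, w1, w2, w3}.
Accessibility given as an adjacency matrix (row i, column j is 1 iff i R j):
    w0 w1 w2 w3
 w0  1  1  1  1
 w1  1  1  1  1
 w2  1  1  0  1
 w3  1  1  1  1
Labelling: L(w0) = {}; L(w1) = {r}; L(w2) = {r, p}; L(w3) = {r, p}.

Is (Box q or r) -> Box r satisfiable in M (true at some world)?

Recall that Box ψ holds at a world iff ψ holds at every accessible world, and Dia ψ holds iff ψ holds at some accessible world.
Let φ = (Box q or r) -> Box r. Evaluate φ at each world:
  w0 (successors {w0, w1, w2, w3}): φ is true.
  w1 (successors {w0, w1, w2, w3}): φ is false.
  w2 (successors {w0, w1, w3}): φ is false.
  w3 (successors {w0, w1, w2, w3}): φ is false.
Detail at w0 (witness):
  At w0: Box q or r is false, Box r is false, so (Box q or r) -> Box r is true.
    At w0: Box q is false, r is false, so Box q or r is false.
      At w0: Box q requires q at every successor {w0, w1, w2, w3}.
        q fails at w0, so Box q is false at w0.
    At w0: Box r requires r at every successor {w0, w1, w2, w3}.
      r fails at w0, so Box r is false at w0.

Yes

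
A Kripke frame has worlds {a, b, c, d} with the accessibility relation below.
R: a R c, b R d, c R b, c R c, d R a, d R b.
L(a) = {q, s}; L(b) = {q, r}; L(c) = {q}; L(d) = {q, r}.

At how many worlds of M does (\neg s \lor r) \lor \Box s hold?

3

Let φ = (\neg s \lor r) \lor \Box s. Evaluate φ at each world:
  a (successors {c}): φ is false.
  b (successors {d}): φ is true.
  c (successors {b, c}): φ is true.
  d (successors {a, b}): φ is true.
For instance, at a:
  At a: \neg s \lor r is false, \Box s is false, so (\neg s \lor r) \lor \Box s is false.
    At a: \Box s requires s at every successor {c}.
      s fails at c, so \Box s is false at a.
Satisfying worlds: {b, c, d}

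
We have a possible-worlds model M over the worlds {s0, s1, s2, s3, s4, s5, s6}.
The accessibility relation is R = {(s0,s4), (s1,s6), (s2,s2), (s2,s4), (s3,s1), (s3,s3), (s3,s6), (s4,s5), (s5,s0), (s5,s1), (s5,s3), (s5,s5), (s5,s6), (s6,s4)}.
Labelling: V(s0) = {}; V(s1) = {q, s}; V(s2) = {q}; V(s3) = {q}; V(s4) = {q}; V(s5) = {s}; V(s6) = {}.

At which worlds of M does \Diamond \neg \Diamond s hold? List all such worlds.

Let φ = \Diamond \neg \Diamond s. Evaluate φ at each world:
  s0 (successors {s4}): φ is false.
  s1 (successors {s6}): φ is true.
  s2 (successors {s2, s4}): φ is true.
  s3 (successors {s1, s3, s6}): φ is true.
  s4 (successors {s5}): φ is false.
  s5 (successors {s0, s1, s3, s5, s6}): φ is true.
  s6 (successors {s4}): φ is false.
For instance, at s1:
  At s1: \Diamond \neg \Diamond s requires \neg \Diamond s at some successor in {s6}.
    \neg \Diamond s holds at s6, so \Diamond \neg \Diamond s is true at s1.
      At s6: \Diamond s is false, so \neg \Diamond s is true.
Satisfying worlds: {s1, s2, s3, s5}

s1, s2, s3, s5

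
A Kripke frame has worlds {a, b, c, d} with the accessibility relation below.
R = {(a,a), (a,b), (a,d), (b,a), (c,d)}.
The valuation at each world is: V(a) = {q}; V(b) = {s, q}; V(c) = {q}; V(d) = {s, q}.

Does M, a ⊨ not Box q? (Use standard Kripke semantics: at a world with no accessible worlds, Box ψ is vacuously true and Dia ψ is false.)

At a: Box q is true, so not Box q is false.
  At a: Box q requires q at every successor {a, b, d}.
    At a: q is true.
    At b: q is true.
    At d: q is true.
  So Box q is true at a.

No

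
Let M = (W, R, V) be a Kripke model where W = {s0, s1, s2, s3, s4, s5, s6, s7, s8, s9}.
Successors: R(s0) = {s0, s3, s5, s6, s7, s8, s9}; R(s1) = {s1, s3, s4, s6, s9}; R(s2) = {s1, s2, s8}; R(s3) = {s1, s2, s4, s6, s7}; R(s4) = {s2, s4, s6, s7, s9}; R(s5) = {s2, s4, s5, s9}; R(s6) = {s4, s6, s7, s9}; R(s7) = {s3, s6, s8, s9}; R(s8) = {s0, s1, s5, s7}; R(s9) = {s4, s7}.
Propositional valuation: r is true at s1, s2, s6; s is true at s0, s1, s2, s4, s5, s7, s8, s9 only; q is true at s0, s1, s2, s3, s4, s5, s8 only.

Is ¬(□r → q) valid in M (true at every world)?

Let φ = ¬(□r → q). Evaluate φ at each world:
  s0 (successors {s0, s3, s5, s6, s7, s8, s9}): φ is false.
  s1 (successors {s1, s3, s4, s6, s9}): φ is false.
  s2 (successors {s1, s2, s8}): φ is false.
  s3 (successors {s1, s2, s4, s6, s7}): φ is false.
  s4 (successors {s2, s4, s6, s7, s9}): φ is false.
  s5 (successors {s2, s4, s5, s9}): φ is false.
  s6 (successors {s4, s6, s7, s9}): φ is false.
  s7 (successors {s3, s6, s8, s9}): φ is false.
  s8 (successors {s0, s1, s5, s7}): φ is false.
  s9 (successors {s4, s7}): φ is false.
Detail at s0 (counterexample):
  At s0: □r → q is true, so ¬(□r → q) is false.
    At s0: □r is false, q is true, so □r → q is true.
      At s0: □r requires r at every successor {s0, s3, s5, s6, s7, s8, s9}.
        r fails at s0, so □r is false at s0.

No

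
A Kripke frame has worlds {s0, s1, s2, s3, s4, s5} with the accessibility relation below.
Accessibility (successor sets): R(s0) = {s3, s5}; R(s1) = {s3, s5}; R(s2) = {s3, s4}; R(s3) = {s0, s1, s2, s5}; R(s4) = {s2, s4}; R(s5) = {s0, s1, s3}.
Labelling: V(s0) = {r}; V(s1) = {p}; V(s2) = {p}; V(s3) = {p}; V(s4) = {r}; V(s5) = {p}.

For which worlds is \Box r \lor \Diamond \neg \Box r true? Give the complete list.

s0, s1, s2, s3, s4, s5

Recall that \Box ψ holds at a world iff ψ holds at every accessible world, and \Diamond ψ holds iff ψ holds at some accessible world.
Let φ = \Box r \lor \Diamond \neg \Box r. Evaluate φ at each world:
  s0 (successors {s3, s5}): φ is true.
  s1 (successors {s3, s5}): φ is true.
  s2 (successors {s3, s4}): φ is true.
  s3 (successors {s0, s1, s2, s5}): φ is true.
  s4 (successors {s2, s4}): φ is true.
  s5 (successors {s0, s1, s3}): φ is true.
For instance, at s1:
  At s1: \Box r is false, \Diamond \neg \Box r is true, so \Box r \lor \Diamond \neg \Box r is true.
    At s1: \Box r requires r at every successor {s3, s5}.
      r fails at s3, so \Box r is false at s1.
    At s1: \Diamond \neg \Box r requires \neg \Box r at some successor in {s3, s5}.
      \neg \Box r holds at s3, so \Diamond \neg \Box r is true at s1.
Satisfying worlds: {s0, s1, s2, s3, s4, s5}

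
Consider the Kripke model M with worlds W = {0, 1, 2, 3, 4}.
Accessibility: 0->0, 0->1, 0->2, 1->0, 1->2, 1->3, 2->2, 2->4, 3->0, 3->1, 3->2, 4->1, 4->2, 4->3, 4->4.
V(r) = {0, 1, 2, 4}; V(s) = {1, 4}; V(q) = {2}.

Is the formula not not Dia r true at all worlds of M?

Yes

Let φ = not not Dia r. Evaluate φ at each world:
  0 (successors {0, 1, 2}): φ is true.
  1 (successors {0, 2, 3}): φ is true.
  2 (successors {2, 4}): φ is true.
  3 (successors {0, 1, 2}): φ is true.
  4 (successors {1, 2, 3, 4}): φ is true.
For instance, at 0:
  At 0: not Dia r is false, so not not Dia r is true.
    At 0: Dia r is true, so not Dia r is false.
      At 0: Dia r requires r at some successor in {0, 1, 2}.
        r holds at 0, so Dia r is true at 0.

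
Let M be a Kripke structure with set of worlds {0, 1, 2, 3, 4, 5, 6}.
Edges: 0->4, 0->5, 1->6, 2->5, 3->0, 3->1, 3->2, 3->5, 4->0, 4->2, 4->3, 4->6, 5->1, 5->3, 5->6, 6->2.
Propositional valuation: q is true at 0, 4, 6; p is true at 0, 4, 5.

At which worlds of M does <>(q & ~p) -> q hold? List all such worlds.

Recall that <>ψ holds at a world iff ψ holds at some accessible world.
Let φ = <>(q & ~p) -> q. Evaluate φ at each world:
  0 (successors {4, 5}): φ is true.
  1 (successors {6}): φ is false.
  2 (successors {5}): φ is true.
  3 (successors {0, 1, 2, 5}): φ is true.
  4 (successors {0, 2, 3, 6}): φ is true.
  5 (successors {1, 3, 6}): φ is false.
  6 (successors {2}): φ is true.
For instance, at 2:
  At 2: <>(q & ~p) is false, q is false, so <>(q & ~p) -> q is true.
    At 2: <>(q & ~p) requires q & ~p at some successor in {5}.
      At 5: q & ~p is false.
    So <>(q & ~p) is false at 2.
Satisfying worlds: {0, 2, 3, 4, 6}

0, 2, 3, 4, 6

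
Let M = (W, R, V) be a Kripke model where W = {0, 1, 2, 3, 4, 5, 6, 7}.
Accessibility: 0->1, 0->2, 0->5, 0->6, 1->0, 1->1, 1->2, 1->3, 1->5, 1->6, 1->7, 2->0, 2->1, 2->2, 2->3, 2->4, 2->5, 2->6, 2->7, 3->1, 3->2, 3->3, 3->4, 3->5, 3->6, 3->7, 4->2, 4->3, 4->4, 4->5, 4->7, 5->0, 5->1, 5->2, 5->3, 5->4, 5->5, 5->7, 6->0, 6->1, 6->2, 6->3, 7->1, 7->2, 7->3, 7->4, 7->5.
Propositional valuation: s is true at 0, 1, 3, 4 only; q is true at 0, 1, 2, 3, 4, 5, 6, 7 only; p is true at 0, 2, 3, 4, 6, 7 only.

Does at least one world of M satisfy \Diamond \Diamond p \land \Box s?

Let φ = \Diamond \Diamond p \land \Box s. Evaluate φ at each world:
  0 (successors {1, 2, 5, 6}): φ is false.
  1 (successors {0, 1, 2, 3, 5, 6, 7}): φ is false.
  2 (successors {0, 1, 2, 3, 4, 5, 6, 7}): φ is false.
  3 (successors {1, 2, 3, 4, 5, 6, 7}): φ is false.
  4 (successors {2, 3, 4, 5, 7}): φ is false.
  5 (successors {0, 1, 2, 3, 4, 5, 7}): φ is false.
  6 (successors {0, 1, 2, 3}): φ is false.
  7 (successors {1, 2, 3, 4, 5}): φ is false.
For instance, at 1:
  At 1: \Diamond \Diamond p is true, \Box s is false, so \Diamond \Diamond p \land \Box s is false.
    At 1: \Diamond \Diamond p requires \Diamond p at some successor in {0, 1, 2, 3, 5, 6, 7}.
      \Diamond p holds at 0, so \Diamond \Diamond p is true at 1.
    At 1: \Box s requires s at every successor {0, 1, 2, 3, 5, 6, 7}.
      s fails at 2, so \Box s is false at 1.

No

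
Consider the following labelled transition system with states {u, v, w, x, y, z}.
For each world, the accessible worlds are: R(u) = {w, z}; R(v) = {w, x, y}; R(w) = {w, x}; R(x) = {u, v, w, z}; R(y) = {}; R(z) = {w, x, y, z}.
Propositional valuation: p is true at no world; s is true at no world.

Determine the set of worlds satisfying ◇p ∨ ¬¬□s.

Let φ = ◇p ∨ ¬¬□s. Evaluate φ at each world:
  u (successors {w, z}): φ is false.
  v (successors {w, x, y}): φ is false.
  w (successors {w, x}): φ is false.
  x (successors {u, v, w, z}): φ is false.
  y (successors ∅): φ is true.
  z (successors {w, x, y, z}): φ is false.
For instance, at v:
  At v: ◇p is false, ¬¬□s is false, so ◇p ∨ ¬¬□s is false.
    At v: ◇p requires p at some successor in {w, x, y}.
      At w: p is false.
      At x: p is false.
      At y: p is false.
    So ◇p is false at v.
    At v: ¬□s is true, so ¬¬□s is false.
      At v: □s is false, so ¬□s is true.
Satisfying worlds: {y}

y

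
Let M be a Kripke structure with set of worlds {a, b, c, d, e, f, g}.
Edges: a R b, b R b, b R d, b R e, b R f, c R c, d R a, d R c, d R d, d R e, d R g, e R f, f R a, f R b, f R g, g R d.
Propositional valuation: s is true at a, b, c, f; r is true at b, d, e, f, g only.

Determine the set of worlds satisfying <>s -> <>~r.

c, d, f, g

Let φ = <>s -> <>~r. Evaluate φ at each world:
  a (successors {b}): φ is false.
  b (successors {b, d, e, f}): φ is false.
  c (successors {c}): φ is true.
  d (successors {a, c, d, e, g}): φ is true.
  e (successors {f}): φ is false.
  f (successors {a, b, g}): φ is true.
  g (successors {d}): φ is true.
For instance, at c:
  At c: <>s is true, <>~r is true, so <>s -> <>~r is true.
    At c: <>s requires s at some successor in {c}.
      s holds at c, so <>s is true at c.
    At c: <>~r requires ~r at some successor in {c}.
      ~r holds at c, so <>~r is true at c.
Satisfying worlds: {c, d, f, g}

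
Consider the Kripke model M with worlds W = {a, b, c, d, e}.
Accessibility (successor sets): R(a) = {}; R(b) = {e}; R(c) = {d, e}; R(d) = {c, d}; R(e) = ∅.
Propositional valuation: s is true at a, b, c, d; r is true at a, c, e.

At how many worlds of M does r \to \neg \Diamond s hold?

Let φ = r \to \neg \Diamond s. Evaluate φ at each world:
  a (successors ∅): φ is true.
  b (successors {e}): φ is true.
  c (successors {d, e}): φ is false.
  d (successors {c, d}): φ is true.
  e (successors ∅): φ is true.
For instance, at b:
  At b: r is false, \neg \Diamond s is true, so r \to \neg \Diamond s is true.
    At b: \Diamond s is false, so \neg \Diamond s is true.
      At b: \Diamond s requires s at some successor in {e}.
        At e: s is false.
      So \Diamond s is false at b.
Satisfying worlds: {a, b, d, e}

4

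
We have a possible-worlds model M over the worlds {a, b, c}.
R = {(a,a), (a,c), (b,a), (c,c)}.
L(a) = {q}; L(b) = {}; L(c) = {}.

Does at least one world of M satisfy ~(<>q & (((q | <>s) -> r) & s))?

Recall that <>ψ holds at a world iff ψ holds at some accessible world.
Let φ = ~(<>q & (((q | <>s) -> r) & s)). Evaluate φ at each world:
  a (successors {a, c}): φ is true.
  b (successors {a}): φ is true.
  c (successors {c}): φ is true.
Detail at a (witness):
  At a: <>q & (((q | <>s) -> r) & s) is false, so ~(<>q & (((q | <>s) -> r) & s)) is true.
    At a: <>q is true, ((q | <>s) -> r) & s is false, so <>q & (((q | <>s) -> r) & s) is false.
      At a: <>q requires q at some successor in {a, c}.
        q holds at a, so <>q is true at a.
      At a: (q | <>s) -> r is false, s is false, so ((q | <>s) -> r) & s is false.

Yes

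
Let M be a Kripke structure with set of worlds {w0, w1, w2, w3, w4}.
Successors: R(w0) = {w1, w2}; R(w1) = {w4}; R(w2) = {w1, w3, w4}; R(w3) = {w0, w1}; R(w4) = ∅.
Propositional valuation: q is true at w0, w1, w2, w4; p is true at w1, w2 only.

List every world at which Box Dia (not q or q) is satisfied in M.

Let φ = Box Dia (not q or q). Evaluate φ at each world:
  w0 (successors {w1, w2}): φ is true.
  w1 (successors {w4}): φ is false.
  w2 (successors {w1, w3, w4}): φ is false.
  w3 (successors {w0, w1}): φ is true.
  w4 (successors ∅): φ is true.
For instance, at w3:
  At w3: Box Dia (not q or q) requires Dia (not q or q) at every successor {w0, w1}.
      At w0: Dia (not q or q) requires not q or q at some successor in {w1, w2}.
        not q or q holds at w1, so Dia (not q or q) is true at w0.
      At w1: Dia (not q or q) requires not q or q at some successor in {w4}.
        not q or q holds at w4, so Dia (not q or q) is true at w1.
  So Box Dia (not q or q) is true at w3.
Satisfying worlds: {w0, w3, w4}

w0, w3, w4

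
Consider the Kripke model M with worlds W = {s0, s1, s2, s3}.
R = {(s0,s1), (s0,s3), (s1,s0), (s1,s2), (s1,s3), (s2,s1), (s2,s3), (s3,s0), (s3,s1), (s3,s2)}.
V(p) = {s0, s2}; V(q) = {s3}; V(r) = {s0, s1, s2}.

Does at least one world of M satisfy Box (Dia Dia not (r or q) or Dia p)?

Yes

Let φ = Box (Dia Dia not (r or q) or Dia p). Evaluate φ at each world:
  s0 (successors {s1, s3}): φ is true.
  s1 (successors {s0, s2, s3}): φ is false.
  s2 (successors {s1, s3}): φ is true.
  s3 (successors {s0, s1, s2}): φ is false.
Detail at s0 (witness):
  At s0: Box (Dia Dia not (r or q) or Dia p) requires Dia Dia not (r or q) or Dia p at every successor {s1, s3}.
      At s1: Dia Dia not (r or q) is false, Dia p is true, so Dia Dia not (r or q) or Dia p is true.
      At s3: Dia Dia not (r or q) is false, Dia p is true, so Dia Dia not (r or q) or Dia p is true.
  So Box (Dia Dia not (r or q) or Dia p) is true at s0.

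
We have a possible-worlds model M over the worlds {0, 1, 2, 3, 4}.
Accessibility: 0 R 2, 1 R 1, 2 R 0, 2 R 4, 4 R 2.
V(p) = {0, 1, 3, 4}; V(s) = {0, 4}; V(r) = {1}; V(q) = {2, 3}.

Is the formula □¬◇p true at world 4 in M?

Recall that □ψ holds at a world iff ψ holds at every accessible world, and ◇ψ holds iff ψ holds at some accessible world.
At 4: □¬◇p requires ¬◇p at every successor {2}.
  ¬◇p fails at 2, so □¬◇p is false at 4.
    At 2: ◇p is true, so ¬◇p is false.
      At 2: ◇p requires p at some successor in {0, 4}.
        p holds at 0, so ◇p is true at 2.

No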